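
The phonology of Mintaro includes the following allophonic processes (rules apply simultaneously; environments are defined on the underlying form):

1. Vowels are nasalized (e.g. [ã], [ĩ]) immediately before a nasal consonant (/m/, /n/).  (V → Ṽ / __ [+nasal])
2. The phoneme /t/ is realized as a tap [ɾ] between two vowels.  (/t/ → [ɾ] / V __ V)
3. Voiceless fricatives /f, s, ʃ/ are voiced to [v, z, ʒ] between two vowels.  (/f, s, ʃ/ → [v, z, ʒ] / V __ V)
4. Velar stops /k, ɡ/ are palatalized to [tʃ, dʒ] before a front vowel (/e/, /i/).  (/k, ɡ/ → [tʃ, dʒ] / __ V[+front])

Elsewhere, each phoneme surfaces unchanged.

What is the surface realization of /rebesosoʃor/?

/r/ (word-initial) is unaffected → [r].
/e/ (between /r/ and /b/) is in the target of rule 1 but the environment (before a nasal consonant) is not met → [e].
/b/ (between /e/ and /e/): no rule targets it → [b].
/e/ — between /b/ and /s/; rule 1 does not apply here → [e].
/s/ meets the environment for rule 3 (between two vowels) → [z].
/o/ — between /s/ and /s/; rule 1 does not apply here → [o].
Rule 3 applies to /s/ (between /o/ and /o/: between two vowels) → [z].
/o/ — between /s/ and /ʃ/; rule 1 does not apply here → [o].
/ʃ/ — between /o/ and /o/, between two vowels — surfaces as [ʒ] (rule 3).
/o/ (between /ʃ/ and /r/): rule 1 targets it, but not before a nasal consonant → unchanged [o].
/r/ stays [r].

[rebezozoʒor]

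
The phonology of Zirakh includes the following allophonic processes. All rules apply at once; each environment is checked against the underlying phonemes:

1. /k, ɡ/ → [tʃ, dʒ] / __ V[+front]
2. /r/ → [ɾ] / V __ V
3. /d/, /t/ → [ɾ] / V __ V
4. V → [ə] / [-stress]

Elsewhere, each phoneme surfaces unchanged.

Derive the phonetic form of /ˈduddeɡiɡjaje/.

/d/ (word-initial) is in the target of rule 3 but the environment (between two vowels) is not met → [d].
/u/ — between /d/ and /d/; rule 4 does not apply here → [u].
/d/ (between /u/ and /d/) is in the target of rule 3 but the environment (between two vowels) is not met → [d].
/d/ (between /d/ and /e/) fails the environment for rule 3, so it stays [d].
/e/ (between /d/ and /ɡ/) occurs in an unstressed syllable → [ə] by rule 4.
/ɡ/ meets the environment for rule 1 (before a front vowel) → [dʒ].
/i/ meets the environment for rule 4 (in an unstressed syllable) → [ə].
/ɡ/ — between /i/ and /j/; rule 1 does not apply here → [ɡ].
/j/ stays [j].
/a/ (between /j/ and /j/) occurs in an unstressed syllable → [ə] by rule 4.
/j/ stays [j].
/e/ meets the environment for rule 4 (in an unstressed syllable) → [ə].

[ˈduddədʒəɡjəjə]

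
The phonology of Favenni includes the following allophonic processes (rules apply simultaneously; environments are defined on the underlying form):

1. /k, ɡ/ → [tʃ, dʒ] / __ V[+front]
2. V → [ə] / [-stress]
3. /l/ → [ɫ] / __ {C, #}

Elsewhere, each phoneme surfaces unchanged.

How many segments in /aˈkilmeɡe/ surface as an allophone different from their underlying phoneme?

Segments that undergo a rule: /a/ → [ə] (rule 2); /k/ → [tʃ] (rule 1); /l/ → [ɫ] (rule 3); /e/ → [ə] (rule 2); /ɡ/ → [dʒ] (rule 1); /e/ → [ə] (rule 2).
All other segments surface unchanged.

6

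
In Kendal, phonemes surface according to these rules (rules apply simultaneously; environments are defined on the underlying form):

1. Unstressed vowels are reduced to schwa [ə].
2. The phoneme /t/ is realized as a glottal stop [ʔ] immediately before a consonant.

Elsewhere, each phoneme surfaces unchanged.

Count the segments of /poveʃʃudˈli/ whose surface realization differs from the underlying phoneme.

3

Segments that undergo a rule: /o/ → [ə] (rule 1); /e/ → [ə] (rule 1); /u/ → [ə] (rule 1).
All other segments surface unchanged.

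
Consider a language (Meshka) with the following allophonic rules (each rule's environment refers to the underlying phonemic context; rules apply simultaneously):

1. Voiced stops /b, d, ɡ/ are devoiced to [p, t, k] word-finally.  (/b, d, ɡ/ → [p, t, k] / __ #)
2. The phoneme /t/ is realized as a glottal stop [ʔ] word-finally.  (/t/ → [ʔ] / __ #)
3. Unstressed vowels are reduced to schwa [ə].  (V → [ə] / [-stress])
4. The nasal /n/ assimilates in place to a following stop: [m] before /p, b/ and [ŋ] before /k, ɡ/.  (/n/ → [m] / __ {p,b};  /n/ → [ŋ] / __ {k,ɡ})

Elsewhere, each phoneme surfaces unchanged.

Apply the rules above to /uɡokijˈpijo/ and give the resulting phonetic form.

/u/ (word-initial): in an unstressed syllable, so rule 3 applies → [ə].
/ɡ/ — between /u/ and /o/; rule 1 does not apply here → [ɡ].
/o/ meets the environment for rule 3 (in an unstressed syllable) → [ə].
/k/ stays [k].
/i/ (between /k/ and /j/): in an unstressed syllable, so rule 3 applies → [ə].
/j/ stays [j].
/p/ — not in any rule's target class → [p].
/i/ (between /p/ and /j/) fails the environment for rule 3, so it stays [i].
/j/ stays [j].
/o/ — word-final, in an unstressed syllable — surfaces as [ə] (rule 3).

[əɡəkəjˈpijə]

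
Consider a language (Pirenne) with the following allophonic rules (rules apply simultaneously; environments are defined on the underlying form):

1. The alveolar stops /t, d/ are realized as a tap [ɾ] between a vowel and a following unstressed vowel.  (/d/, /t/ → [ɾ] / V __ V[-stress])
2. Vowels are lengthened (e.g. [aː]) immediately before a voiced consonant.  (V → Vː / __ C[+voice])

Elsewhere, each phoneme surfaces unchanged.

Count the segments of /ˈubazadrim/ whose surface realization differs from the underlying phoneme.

4

Segments that undergo a rule: /u/ → [uː] (rule 2); /a/ → [aː] (rule 2); /a/ → [aː] (rule 2); /i/ → [iː] (rule 2).
All other segments surface unchanged.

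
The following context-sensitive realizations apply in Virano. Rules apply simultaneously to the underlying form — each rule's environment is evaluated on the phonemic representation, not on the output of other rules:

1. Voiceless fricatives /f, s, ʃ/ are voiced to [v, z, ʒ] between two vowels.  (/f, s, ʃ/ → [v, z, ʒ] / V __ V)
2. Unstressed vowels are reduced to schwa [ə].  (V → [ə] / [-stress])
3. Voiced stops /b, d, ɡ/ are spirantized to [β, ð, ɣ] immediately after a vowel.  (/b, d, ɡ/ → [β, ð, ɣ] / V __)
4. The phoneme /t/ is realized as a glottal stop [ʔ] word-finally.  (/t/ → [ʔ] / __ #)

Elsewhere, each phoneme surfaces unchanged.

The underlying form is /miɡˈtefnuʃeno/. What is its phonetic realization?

[məɣˈtefnəʒənə]

/m/ (word-initial) is unaffected → [m].
Rule 2 applies to /i/ (between /m/ and /ɡ/: in an unstressed syllable) → [ə].
/ɡ/ meets the environment for rule 3 (immediately after a vowel) → [ɣ].
/t/ — between /ɡ/ and /e/; rule 4 does not apply here → [t].
/e/ (between /t/ and /f/): rule 2 targets it, but not in an unstressed syllable → unchanged [e].
/f/ — between /e/ and /n/; rule 1 does not apply here → [f].
/n/ — not in any rule's target class → [n].
/u/ meets the environment for rule 2 (in an unstressed syllable) → [ə].
/ʃ/ (between /u/ and /e/): between two vowels, so rule 1 applies → [ʒ].
/e/ — between /ʃ/ and /n/, in an unstressed syllable — surfaces as [ə] (rule 2).
/n/ — not in any rule's target class → [n].
/o/ (word-final): in an unstressed syllable, so rule 2 applies → [ə].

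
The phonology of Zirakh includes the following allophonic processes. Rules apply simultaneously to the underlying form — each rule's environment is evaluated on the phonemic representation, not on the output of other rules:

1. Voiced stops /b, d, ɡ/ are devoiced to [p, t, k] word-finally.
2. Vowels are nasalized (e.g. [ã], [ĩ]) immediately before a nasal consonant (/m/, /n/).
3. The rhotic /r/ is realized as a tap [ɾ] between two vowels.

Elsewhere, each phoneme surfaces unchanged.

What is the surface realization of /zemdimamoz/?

/z/ — not in any rule's target class → [z].
/e/ (between /z/ and /m/): before a nasal consonant, so rule 2 applies → [ẽ].
/m/ (between /e/ and /d/): no rule targets it → [m].
/d/ — between /m/ and /i/; rule 1 does not apply here → [d].
/i/ — between /d/ and /m/, before a nasal consonant — surfaces as [ĩ] (rule 2).
/m/ (between /i/ and /a/): no rule targets it → [m].
/a/ (between /m/ and /m/): before a nasal consonant, so rule 2 applies → [ã].
/m/ — not in any rule's target class → [m].
/o/ (between /m/ and /z/) fails the environment for rule 2, so it stays [o].
/z/ stays [z].

[zẽmdĩmãmoz]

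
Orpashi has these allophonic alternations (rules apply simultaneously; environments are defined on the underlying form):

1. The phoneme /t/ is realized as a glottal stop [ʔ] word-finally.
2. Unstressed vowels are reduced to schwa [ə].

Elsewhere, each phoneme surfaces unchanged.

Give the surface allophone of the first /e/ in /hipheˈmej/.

[ə]

/e/ meets the environment for rule 2 (in an unstressed syllable) → [ə].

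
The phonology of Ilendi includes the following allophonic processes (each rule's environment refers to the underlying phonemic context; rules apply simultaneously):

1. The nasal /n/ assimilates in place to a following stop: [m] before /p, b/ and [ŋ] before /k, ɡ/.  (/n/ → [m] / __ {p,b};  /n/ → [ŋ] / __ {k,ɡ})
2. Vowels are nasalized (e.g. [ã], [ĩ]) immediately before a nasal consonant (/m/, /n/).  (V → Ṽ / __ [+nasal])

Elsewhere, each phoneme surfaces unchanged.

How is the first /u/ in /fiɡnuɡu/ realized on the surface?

[u]

/u/ — between /n/ and /ɡ/; rule 2 does not apply here → [u].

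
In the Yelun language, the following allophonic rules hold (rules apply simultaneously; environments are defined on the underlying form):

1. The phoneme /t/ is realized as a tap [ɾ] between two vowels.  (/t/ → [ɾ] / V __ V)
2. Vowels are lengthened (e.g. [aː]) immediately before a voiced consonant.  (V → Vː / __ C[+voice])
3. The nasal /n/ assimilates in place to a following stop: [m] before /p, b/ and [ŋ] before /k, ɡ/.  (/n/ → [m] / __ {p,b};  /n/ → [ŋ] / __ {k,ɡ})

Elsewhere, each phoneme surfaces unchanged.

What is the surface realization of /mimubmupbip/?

/m/ stays [m].
/i/ (between /m/ and /m/) occurs before a voiced consonant → [iː] by rule 2.
/m/ stays [m].
/u/ (between /m/ and /b/): before a voiced consonant, so rule 2 applies → [uː].
/b/ — not in any rule's target class → [b].
/m/ stays [m].
/u/ — between /m/ and /p/; rule 2 does not apply here → [u].
/p/ (between /u/ and /b/) is unaffected → [p].
/b/ (between /p/ and /i/) is unaffected → [b].
/i/ (between /b/ and /p/): rule 2 targets it, but not before a voiced consonant → unchanged [i].
/p/ — not in any rule's target class → [p].

[miːmuːbmupbip]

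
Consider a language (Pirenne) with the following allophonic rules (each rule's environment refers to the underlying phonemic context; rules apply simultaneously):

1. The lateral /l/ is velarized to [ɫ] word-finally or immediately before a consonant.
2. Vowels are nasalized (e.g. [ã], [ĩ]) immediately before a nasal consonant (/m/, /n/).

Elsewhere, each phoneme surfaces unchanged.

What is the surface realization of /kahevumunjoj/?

[kahevũmũnjoj]

/k/ (word-initial): no rule targets it → [k].
/a/ (between /k/ and /h/) fails the environment for rule 2, so it stays [a].
/h/ (between /a/ and /e/) is unaffected → [h].
/e/ — between /h/ and /v/; rule 2 does not apply here → [e].
/v/ (between /e/ and /u/): no rule targets it → [v].
/u/ (between /v/ and /m/): before a nasal consonant, so rule 2 applies → [ũ].
/m/ stays [m].
Rule 2 applies to /u/ (between /m/ and /n/: before a nasal consonant) → [ũ].
/n/ (between /u/ and /j/): no rule targets it → [n].
/j/ (between /n/ and /o/): no rule targets it → [j].
/o/ — between /j/ and /j/; rule 2 does not apply here → [o].
/j/ (word-final): no rule targets it → [j].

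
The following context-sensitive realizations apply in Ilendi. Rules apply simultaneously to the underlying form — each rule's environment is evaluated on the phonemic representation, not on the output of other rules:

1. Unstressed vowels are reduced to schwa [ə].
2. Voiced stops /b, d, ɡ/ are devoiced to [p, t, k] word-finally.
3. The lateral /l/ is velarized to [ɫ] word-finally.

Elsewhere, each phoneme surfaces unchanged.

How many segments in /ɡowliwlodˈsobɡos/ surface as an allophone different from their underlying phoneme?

Segments that undergo a rule: /o/ → [ə] (rule 1); /i/ → [ə] (rule 1); /o/ → [ə] (rule 1); /o/ → [ə] (rule 1).
All other segments surface unchanged.

4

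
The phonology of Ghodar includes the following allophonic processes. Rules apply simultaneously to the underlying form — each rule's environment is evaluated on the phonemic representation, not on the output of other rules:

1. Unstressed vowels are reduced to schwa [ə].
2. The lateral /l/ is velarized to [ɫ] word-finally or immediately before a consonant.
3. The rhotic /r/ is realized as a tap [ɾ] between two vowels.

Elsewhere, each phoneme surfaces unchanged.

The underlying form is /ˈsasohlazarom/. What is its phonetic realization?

[ˈsasəhləzəɾəm]

/s/ (word-initial): no rule targets it → [s].
/a/ (between /s/ and /s/) is in the target of rule 1 but the environment (in an unstressed syllable) is not met → [a].
/s/ (between /a/ and /o/) is unaffected → [s].
/o/ (between /s/ and /h/): in an unstressed syllable, so rule 1 applies → [ə].
/h/ — not in any rule's target class → [h].
/l/ (between /h/ and /a/) fails the environment for rule 2, so it stays [l].
/a/ meets the environment for rule 1 (in an unstressed syllable) → [ə].
/z/ stays [z].
/a/ — between /z/ and /r/, in an unstressed syllable — surfaces as [ə] (rule 1).
/r/ meets the environment for rule 3 (between two vowels) → [ɾ].
Rule 1 applies to /o/ (between /r/ and /m/: in an unstressed syllable) → [ə].
/m/ stays [m].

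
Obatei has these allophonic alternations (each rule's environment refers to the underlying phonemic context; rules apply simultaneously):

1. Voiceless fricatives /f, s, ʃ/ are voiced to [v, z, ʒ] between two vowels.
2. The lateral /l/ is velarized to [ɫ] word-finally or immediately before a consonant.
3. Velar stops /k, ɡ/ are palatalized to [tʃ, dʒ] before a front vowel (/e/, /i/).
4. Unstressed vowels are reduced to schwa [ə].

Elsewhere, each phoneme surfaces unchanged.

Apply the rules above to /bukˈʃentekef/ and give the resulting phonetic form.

/b/ (word-initial) is unaffected → [b].
/u/ — between /b/ and /k/, in an unstressed syllable — surfaces as [ə] (rule 4).
/k/ (between /u/ and /ʃ/) fails the environment for rule 3, so it stays [k].
/ʃ/ (between /k/ and /e/) is in the target of rule 1 but the environment (between two vowels) is not met → [ʃ].
/e/ — between /ʃ/ and /n/; rule 4 does not apply here → [e].
/n/ — not in any rule's target class → [n].
/t/ — not in any rule's target class → [t].
/e/ (between /t/ and /k/): in an unstressed syllable, so rule 4 applies → [ə].
/k/ (between /e/ and /e/) occurs before a front vowel → [tʃ] by rule 3.
/e/ (between /k/ and /f/) occurs in an unstressed syllable → [ə] by rule 4.
/f/ (word-final) is in the target of rule 1 but the environment (between two vowels) is not met → [f].

[bəkˈʃentətʃəf]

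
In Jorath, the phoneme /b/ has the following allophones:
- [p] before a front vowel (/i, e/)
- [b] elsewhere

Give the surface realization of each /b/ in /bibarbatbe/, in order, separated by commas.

[p], [b], [b], [p]

Occurrence 1 (position 1): before a front vowel (/i, e/) → [p].
Occurrence 2 (position 3): no conditioning environment matches → elsewhere allophone [b].
Occurrence 3 (position 6): no conditioning environment matches → elsewhere allophone [b].
Occurrence 4 (position 9): before a front vowel (/i, e/) → [p].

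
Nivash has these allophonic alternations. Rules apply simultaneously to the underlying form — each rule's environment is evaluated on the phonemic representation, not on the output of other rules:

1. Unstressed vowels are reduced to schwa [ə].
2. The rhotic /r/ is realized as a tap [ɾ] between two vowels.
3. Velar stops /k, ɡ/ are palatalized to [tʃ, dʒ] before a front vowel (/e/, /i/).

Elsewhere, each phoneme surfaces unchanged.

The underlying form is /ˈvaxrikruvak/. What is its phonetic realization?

[ˈvaxrəkrəvək]

/v/ (word-initial) is unaffected → [v].
/a/ (between /v/ and /x/): rule 1 targets it, but not in an unstressed syllable → unchanged [a].
/x/ stays [x].
/r/ (between /x/ and /i/) fails the environment for rule 2, so it stays [r].
/i/ (between /r/ and /k/) occurs in an unstressed syllable → [ə] by rule 1.
/k/ — between /i/ and /r/; rule 3 does not apply here → [k].
/r/ (between /k/ and /u/): rule 2 targets it, but not between two vowels → unchanged [r].
/u/ — between /r/ and /v/, in an unstressed syllable — surfaces as [ə] (rule 1).
/v/ — not in any rule's target class → [v].
/a/ meets the environment for rule 1 (in an unstressed syllable) → [ə].
/k/ (word-final) fails the environment for rule 3, so it stays [k].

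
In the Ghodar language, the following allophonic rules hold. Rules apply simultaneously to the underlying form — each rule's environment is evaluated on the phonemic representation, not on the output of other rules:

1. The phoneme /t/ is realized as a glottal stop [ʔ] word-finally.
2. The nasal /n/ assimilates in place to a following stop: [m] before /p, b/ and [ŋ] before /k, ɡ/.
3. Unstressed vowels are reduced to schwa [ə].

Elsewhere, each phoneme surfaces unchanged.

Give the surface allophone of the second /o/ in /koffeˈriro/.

[ə]

/o/ meets the environment for rule 3 (in an unstressed syllable) → [ə].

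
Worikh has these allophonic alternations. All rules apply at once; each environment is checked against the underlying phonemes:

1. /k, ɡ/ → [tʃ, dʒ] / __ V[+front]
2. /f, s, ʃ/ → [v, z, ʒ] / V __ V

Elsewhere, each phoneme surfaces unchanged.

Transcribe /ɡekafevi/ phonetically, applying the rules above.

/ɡ/ meets the environment for rule 1 (before a front vowel) → [dʒ].
/e/ stays [e].
/k/ (between /e/ and /a/) fails the environment for rule 1, so it stays [k].
/a/ stays [a].
/f/ (between /a/ and /e/) occurs between two vowels → [v] by rule 2.
/e/ — not in any rule's target class → [e].
/v/ (between /e/ and /i/) is unaffected → [v].
/i/ (word-final) is unaffected → [i].

[dʒekavevi]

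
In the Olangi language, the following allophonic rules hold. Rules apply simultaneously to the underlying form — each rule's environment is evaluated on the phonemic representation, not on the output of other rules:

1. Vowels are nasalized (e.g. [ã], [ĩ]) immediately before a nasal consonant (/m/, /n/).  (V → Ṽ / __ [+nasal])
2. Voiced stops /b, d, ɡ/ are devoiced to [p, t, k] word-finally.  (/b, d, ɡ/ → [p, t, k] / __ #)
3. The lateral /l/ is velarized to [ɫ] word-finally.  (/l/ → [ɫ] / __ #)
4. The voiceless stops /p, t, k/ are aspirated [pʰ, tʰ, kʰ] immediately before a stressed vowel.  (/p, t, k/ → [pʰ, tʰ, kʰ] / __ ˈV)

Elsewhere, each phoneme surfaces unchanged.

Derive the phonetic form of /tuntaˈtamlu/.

/t/ — word-initial; rule 4 does not apply here → [t].
/u/ (between /t/ and /n/) occurs before a nasal consonant → [ũ] by rule 1.
/t/ — between /n/ and /a/; rule 4 does not apply here → [t].
/a/ (between /t/ and /t/) fails the environment for rule 1, so it stays [a].
/t/ (between /a/ and /a/): immediately before a stressed vowel, so rule 4 applies → [tʰ].
/a/ (between /t/ and /m/): before a nasal consonant, so rule 1 applies → [ã].
/l/ (between /m/ and /u/) fails the environment for rule 3, so it stays [l].
/u/ (word-final) is in the target of rule 1 but the environment (before a nasal consonant) is not met → [u].

[tũntaˈtʰãmlu]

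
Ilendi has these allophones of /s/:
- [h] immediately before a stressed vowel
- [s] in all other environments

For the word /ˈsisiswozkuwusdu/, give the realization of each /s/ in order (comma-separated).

Occurrence 1 (position 1): immediately before a stressed vowel → [h].
Occurrence 2 (position 3): no conditioning environment matches → elsewhere allophone [s].
Occurrence 3 (position 5): no conditioning environment matches → elsewhere allophone [s].
Occurrence 4 (position 13): no conditioning environment matches → elsewhere allophone [s].

[h], [s], [s], [s]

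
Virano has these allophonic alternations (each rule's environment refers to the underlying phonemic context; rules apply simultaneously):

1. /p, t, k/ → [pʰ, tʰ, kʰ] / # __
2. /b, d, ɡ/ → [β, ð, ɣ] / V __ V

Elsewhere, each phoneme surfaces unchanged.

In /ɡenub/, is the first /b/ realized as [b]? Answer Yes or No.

Yes

/b/ (word-final) is in the target of rule 2 but the environment (between two vowels) is not met → [b].
The actual realization is [b], which matches [b].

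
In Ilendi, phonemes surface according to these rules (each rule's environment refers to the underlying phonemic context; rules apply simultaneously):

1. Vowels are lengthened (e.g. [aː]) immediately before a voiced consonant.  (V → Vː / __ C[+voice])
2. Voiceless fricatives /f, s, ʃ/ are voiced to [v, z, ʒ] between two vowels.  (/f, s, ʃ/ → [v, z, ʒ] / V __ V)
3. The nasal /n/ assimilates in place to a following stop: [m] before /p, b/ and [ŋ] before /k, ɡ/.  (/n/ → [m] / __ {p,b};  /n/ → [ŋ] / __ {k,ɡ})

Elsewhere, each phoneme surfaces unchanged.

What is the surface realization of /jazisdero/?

/j/ stays [j].
/a/ (between /j/ and /z/) occurs before a voiced consonant → [aː] by rule 1.
/z/ (between /a/ and /i/) is unaffected → [z].
/i/ (between /z/ and /s/) fails the environment for rule 1, so it stays [i].
/s/ (between /i/ and /d/) fails the environment for rule 2, so it stays [s].
/d/ (between /s/ and /e/): no rule targets it → [d].
/e/ meets the environment for rule 1 (before a voiced consonant) → [eː].
/r/ (between /e/ and /o/): no rule targets it → [r].
/o/ (word-final): rule 1 targets it, but not before a voiced consonant → unchanged [o].

[jaːzisdeːro]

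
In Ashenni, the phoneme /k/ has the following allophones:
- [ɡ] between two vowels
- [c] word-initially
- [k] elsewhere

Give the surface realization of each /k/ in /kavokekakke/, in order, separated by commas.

Occurrence 1 (position 1): word-initially → [c].
Occurrence 2 (position 5): between two vowels → [ɡ].
Occurrence 3 (position 7): between two vowels → [ɡ].
Occurrence 4 (position 9): no conditioning environment matches → elsewhere allophone [k].
Occurrence 5 (position 10): no conditioning environment matches → elsewhere allophone [k].

[c], [ɡ], [ɡ], [k], [k]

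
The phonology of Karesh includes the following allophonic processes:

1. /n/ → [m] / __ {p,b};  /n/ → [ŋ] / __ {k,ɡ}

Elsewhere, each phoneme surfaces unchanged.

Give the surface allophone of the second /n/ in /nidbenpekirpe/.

[m]

/n/ — between /e/ and /p/, before a labial or velar stop — surfaces as [m] (rule 1).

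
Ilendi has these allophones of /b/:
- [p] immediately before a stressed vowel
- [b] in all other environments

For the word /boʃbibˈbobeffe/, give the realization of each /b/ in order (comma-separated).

[b], [b], [b], [p], [b]

Occurrence 1 (position 1): no conditioning environment matches → elsewhere allophone [b].
Occurrence 2 (position 4): no conditioning environment matches → elsewhere allophone [b].
Occurrence 3 (position 6): no conditioning environment matches → elsewhere allophone [b].
Occurrence 4 (position 7): immediately before a stressed vowel → [p].
Occurrence 5 (position 9): no conditioning environment matches → elsewhere allophone [b].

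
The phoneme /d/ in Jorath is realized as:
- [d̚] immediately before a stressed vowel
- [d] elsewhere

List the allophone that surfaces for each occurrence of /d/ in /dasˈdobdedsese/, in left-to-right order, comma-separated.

Occurrence 1 (position 1): no conditioning environment matches → elsewhere allophone [d].
Occurrence 2 (position 4): immediately before a stressed vowel → [d̚].
Occurrence 3 (position 7): no conditioning environment matches → elsewhere allophone [d].
Occurrence 4 (position 9): no conditioning environment matches → elsewhere allophone [d].

[d], [d̚], [d], [d]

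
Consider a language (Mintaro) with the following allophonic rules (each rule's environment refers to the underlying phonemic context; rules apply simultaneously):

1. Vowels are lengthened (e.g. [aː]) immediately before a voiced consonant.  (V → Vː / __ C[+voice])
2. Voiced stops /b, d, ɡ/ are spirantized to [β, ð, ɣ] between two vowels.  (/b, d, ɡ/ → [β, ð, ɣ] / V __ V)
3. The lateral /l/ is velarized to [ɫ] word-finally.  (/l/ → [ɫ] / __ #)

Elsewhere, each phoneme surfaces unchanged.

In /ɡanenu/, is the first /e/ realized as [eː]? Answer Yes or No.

/e/ meets the environment for rule 1 (before a voiced consonant) → [eː].
The actual realization is [eː], which matches [eː].

Yes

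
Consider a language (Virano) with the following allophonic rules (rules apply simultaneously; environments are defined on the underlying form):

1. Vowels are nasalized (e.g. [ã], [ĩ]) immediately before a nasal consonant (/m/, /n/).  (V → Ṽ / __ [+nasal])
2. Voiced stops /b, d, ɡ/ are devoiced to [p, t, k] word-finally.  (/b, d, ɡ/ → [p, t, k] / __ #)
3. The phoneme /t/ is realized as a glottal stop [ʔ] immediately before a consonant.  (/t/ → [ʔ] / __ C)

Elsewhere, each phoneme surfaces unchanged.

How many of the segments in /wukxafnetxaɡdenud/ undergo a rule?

Segments that undergo a rule: /t/ → [ʔ] (rule 3); /e/ → [ẽ] (rule 1); /d/ → [t] (rule 2).
All other segments surface unchanged.

3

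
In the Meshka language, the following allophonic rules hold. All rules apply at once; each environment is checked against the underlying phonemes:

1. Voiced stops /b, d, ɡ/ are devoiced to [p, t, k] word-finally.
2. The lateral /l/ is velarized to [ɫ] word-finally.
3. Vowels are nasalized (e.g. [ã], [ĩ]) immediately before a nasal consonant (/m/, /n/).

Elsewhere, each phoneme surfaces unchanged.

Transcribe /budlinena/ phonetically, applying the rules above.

[budlĩnẽna]

/b/ — word-initial; rule 1 does not apply here → [b].
/u/ (between /b/ and /d/): rule 3 targets it, but not before a nasal consonant → unchanged [u].
/d/ (between /u/ and /l/) is in the target of rule 1 but the environment (word-finally) is not met → [d].
/l/ (between /d/ and /i/): rule 2 targets it, but not word-finally → unchanged [l].
/i/ — between /l/ and /n/, before a nasal consonant — surfaces as [ĩ] (rule 3).
/n/ (between /i/ and /e/): no rule targets it → [n].
/e/ (between /n/ and /n/) occurs before a nasal consonant → [ẽ] by rule 3.
/n/ — not in any rule's target class → [n].
/a/ — word-final; rule 3 does not apply here → [a].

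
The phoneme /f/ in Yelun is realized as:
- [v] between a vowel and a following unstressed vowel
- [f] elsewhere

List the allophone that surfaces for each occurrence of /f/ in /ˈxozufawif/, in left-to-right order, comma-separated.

[v], [f]

Occurrence 1 (position 5): between a vowel and a following unstressed vowel → [v].
Occurrence 2 (position 9): no conditioning environment matches → elsewhere allophone [f].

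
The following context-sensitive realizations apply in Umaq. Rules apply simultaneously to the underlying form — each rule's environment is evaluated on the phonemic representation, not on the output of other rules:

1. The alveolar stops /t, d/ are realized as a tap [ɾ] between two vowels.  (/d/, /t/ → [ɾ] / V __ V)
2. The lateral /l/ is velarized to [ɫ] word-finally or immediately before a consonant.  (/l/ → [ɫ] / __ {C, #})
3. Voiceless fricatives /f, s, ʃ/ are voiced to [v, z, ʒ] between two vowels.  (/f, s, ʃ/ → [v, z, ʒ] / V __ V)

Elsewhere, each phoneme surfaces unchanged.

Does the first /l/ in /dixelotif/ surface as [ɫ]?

/l/ (between /e/ and /o/) fails the environment for rule 2, so it stays [l].
The actual realization is [l], not [ɫ].

No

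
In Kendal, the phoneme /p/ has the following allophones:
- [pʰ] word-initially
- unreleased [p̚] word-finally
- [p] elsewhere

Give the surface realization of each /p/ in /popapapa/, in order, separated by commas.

Occurrence 1 (position 1): word-initially → [pʰ].
Occurrence 2 (position 3): no conditioning environment matches → elsewhere allophone [p].
Occurrence 3 (position 5): no conditioning environment matches → elsewhere allophone [p].
Occurrence 4 (position 7): no conditioning environment matches → elsewhere allophone [p].

[pʰ], [p], [p], [p]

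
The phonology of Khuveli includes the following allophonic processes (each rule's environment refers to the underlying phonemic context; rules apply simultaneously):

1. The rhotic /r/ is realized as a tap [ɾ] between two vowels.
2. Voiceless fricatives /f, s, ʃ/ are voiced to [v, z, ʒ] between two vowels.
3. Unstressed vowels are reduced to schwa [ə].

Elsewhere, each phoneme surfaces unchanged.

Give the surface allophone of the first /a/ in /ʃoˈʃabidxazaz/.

[a]

/a/ (between /ʃ/ and /b/) is in the target of rule 3 but the environment (in an unstressed syllable) is not met → [a].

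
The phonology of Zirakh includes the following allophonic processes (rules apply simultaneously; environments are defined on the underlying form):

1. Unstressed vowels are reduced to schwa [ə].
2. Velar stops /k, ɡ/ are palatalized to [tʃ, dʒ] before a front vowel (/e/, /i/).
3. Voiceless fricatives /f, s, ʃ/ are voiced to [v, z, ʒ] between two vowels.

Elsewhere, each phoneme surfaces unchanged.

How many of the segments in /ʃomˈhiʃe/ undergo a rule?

3

Segments that undergo a rule: /o/ → [ə] (rule 1); /ʃ/ → [ʒ] (rule 3); /e/ → [ə] (rule 1).
All other segments surface unchanged.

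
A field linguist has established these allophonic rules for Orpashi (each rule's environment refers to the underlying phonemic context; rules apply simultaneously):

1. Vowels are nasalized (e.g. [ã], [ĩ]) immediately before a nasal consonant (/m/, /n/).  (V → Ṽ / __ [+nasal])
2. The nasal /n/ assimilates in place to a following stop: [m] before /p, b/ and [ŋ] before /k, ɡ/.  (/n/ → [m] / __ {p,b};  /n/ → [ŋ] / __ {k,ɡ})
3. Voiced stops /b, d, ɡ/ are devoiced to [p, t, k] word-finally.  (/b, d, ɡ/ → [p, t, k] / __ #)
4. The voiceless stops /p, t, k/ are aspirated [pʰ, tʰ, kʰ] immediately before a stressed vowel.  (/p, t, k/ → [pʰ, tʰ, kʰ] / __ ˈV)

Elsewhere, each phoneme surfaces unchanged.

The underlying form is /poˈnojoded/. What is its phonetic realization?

/p/ (word-initial) is in the target of rule 4 but the environment (immediately before a stressed vowel) is not met → [p].
/o/ — between /p/ and /n/, before a nasal consonant — surfaces as [õ] (rule 1).
/n/ — between /o/ and /o/; rule 2 does not apply here → [n].
/o/ — between /n/ and /j/; rule 1 does not apply here → [o].
/j/ — not in any rule's target class → [j].
/o/ (between /j/ and /d/) fails the environment for rule 1, so it stays [o].
/d/ (between /o/ and /e/): rule 3 targets it, but not word-finally → unchanged [d].
/e/ — between /d/ and /d/; rule 1 does not apply here → [e].
/d/ (word-final) occurs word-finally → [t] by rule 3.

[põˈnojodet]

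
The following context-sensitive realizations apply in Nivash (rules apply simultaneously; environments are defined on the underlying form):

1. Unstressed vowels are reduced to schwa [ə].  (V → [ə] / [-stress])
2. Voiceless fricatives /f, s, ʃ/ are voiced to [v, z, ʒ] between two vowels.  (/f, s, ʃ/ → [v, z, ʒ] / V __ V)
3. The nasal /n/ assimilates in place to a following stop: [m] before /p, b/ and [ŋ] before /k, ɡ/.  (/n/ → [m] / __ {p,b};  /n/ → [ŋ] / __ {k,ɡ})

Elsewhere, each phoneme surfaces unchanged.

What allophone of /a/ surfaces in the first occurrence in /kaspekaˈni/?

[ə]

/a/ — between /k/ and /s/, in an unstressed syllable — surfaces as [ə] (rule 1).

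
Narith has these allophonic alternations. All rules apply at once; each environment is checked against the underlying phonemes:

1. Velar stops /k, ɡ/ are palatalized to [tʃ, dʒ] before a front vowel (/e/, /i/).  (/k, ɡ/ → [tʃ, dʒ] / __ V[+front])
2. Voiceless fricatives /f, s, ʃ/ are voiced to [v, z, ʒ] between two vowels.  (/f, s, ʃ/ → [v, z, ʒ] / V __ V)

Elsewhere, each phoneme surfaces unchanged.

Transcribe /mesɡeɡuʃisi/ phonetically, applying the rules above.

/m/ (word-initial): no rule targets it → [m].
/e/ stays [e].
/s/ (between /e/ and /ɡ/): rule 2 targets it, but not between two vowels → unchanged [s].
/ɡ/ (between /s/ and /e/): before a front vowel, so rule 1 applies → [dʒ].
/e/ — not in any rule's target class → [e].
/ɡ/ (between /e/ and /u/) fails the environment for rule 1, so it stays [ɡ].
/u/ (between /ɡ/ and /ʃ/): no rule targets it → [u].
/ʃ/ (between /u/ and /i/) occurs between two vowels → [ʒ] by rule 2.
/i/ stays [i].
/s/ meets the environment for rule 2 (between two vowels) → [z].
/i/ — not in any rule's target class → [i].

[mesdʒeɡuʒizi]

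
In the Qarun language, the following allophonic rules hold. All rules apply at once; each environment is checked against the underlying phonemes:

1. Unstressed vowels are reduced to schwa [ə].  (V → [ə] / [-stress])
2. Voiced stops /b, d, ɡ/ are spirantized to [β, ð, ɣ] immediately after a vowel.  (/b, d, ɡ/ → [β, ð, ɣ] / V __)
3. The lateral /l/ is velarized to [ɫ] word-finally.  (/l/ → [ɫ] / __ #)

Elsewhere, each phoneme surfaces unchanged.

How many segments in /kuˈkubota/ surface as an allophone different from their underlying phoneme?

Segments that undergo a rule: /u/ → [ə] (rule 1); /b/ → [β] (rule 2); /o/ → [ə] (rule 1); /a/ → [ə] (rule 1).
All other segments surface unchanged.

4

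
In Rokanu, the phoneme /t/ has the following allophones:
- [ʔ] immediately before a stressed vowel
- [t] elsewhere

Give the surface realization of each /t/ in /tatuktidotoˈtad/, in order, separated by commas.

[t], [t], [t], [t], [ʔ]

Occurrence 1 (position 1): no conditioning environment matches → elsewhere allophone [t].
Occurrence 2 (position 3): no conditioning environment matches → elsewhere allophone [t].
Occurrence 3 (position 6): no conditioning environment matches → elsewhere allophone [t].
Occurrence 4 (position 10): no conditioning environment matches → elsewhere allophone [t].
Occurrence 5 (position 12): immediately before a stressed vowel → [ʔ].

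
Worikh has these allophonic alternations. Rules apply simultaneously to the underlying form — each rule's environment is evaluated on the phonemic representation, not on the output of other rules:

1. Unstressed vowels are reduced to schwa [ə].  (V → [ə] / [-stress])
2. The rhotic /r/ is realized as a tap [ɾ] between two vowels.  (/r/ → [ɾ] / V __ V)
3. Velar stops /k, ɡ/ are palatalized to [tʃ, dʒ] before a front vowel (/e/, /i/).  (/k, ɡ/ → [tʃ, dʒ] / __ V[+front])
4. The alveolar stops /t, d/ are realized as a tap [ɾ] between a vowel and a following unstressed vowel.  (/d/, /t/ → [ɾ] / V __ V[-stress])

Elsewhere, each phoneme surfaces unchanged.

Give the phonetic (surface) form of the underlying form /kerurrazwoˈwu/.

[tʃəɾərrəzwəˈwu]

Rule 3 applies to /k/ (word-initial: before a front vowel) → [tʃ].
/e/ — between /k/ and /r/, in an unstressed syllable — surfaces as [ə] (rule 1).
Rule 2 applies to /r/ (between /e/ and /u/: between two vowels) → [ɾ].
/u/ (between /r/ and /r/) occurs in an unstressed syllable → [ə] by rule 1.
/r/ (between /u/ and /r/) is in the target of rule 2 but the environment (between two vowels) is not met → [r].
/r/ (between /r/ and /a/) is in the target of rule 2 but the environment (between two vowels) is not met → [r].
/a/ — between /r/ and /z/, in an unstressed syllable — surfaces as [ə] (rule 1).
/o/ (between /w/ and /w/): in an unstressed syllable, so rule 1 applies → [ə].
/u/ (word-final) is in the target of rule 1 but the environment (in an unstressed syllable) is not met → [u].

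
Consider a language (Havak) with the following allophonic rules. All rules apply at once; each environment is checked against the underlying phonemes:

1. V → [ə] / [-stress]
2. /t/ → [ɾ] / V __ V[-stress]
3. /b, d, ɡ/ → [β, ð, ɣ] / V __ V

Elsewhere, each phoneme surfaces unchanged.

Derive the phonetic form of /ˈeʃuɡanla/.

[ˈeʃəɣənlə]

/e/ (word-initial) is in the target of rule 1 but the environment (in an unstressed syllable) is not met → [e].
/ʃ/ (between /e/ and /u/): no rule targets it → [ʃ].
Rule 1 applies to /u/ (between /ʃ/ and /ɡ/: in an unstressed syllable) → [ə].
/ɡ/ (between /u/ and /a/): between two vowels, so rule 3 applies → [ɣ].
Rule 1 applies to /a/ (between /ɡ/ and /n/: in an unstressed syllable) → [ə].
/n/ (between /a/ and /l/) is unaffected → [n].
/l/ stays [l].
Rule 1 applies to /a/ (word-final: in an unstressed syllable) → [ə].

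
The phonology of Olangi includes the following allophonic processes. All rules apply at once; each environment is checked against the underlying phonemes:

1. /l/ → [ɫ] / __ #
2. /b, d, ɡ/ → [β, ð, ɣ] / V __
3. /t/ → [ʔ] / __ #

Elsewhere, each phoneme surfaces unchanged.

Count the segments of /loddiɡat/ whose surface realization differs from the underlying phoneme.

Segments that undergo a rule: /d/ → [ð] (rule 2); /ɡ/ → [ɣ] (rule 2); /t/ → [ʔ] (rule 3).
All other segments surface unchanged.

3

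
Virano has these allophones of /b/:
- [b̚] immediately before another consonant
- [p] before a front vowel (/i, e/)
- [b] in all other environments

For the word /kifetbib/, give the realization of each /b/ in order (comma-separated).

[p], [b]

Occurrence 1 (position 6): before a front vowel (/i, e/) → [p].
Occurrence 2 (position 8): no conditioning environment matches → elsewhere allophone [b].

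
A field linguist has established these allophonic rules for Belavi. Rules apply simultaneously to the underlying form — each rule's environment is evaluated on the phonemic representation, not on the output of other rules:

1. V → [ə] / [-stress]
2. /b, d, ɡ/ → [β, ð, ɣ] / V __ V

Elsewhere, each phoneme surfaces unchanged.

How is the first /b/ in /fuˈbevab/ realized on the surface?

/b/ (between /u/ and /e/) occurs between two vowels → [β] by rule 2.

[β]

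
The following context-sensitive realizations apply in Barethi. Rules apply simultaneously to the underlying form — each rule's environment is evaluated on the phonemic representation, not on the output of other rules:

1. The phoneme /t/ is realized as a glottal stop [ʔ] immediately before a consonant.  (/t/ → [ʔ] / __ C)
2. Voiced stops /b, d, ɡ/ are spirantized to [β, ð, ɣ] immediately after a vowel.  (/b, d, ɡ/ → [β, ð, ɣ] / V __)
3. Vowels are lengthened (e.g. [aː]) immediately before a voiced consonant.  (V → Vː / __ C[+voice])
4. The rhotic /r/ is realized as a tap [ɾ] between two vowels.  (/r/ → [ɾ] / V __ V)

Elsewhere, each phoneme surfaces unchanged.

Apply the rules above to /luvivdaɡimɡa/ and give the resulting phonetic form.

/l/ stays [l].
Rule 3 applies to /u/ (between /l/ and /v/: before a voiced consonant) → [uː].
/v/ (between /u/ and /i/) is unaffected → [v].
/i/ (between /v/ and /v/): before a voiced consonant, so rule 3 applies → [iː].
/v/ (between /i/ and /d/) is unaffected → [v].
/d/ — between /v/ and /a/; rule 2 does not apply here → [d].
Rule 3 applies to /a/ (between /d/ and /ɡ/: before a voiced consonant) → [aː].
Rule 2 applies to /ɡ/ (between /a/ and /i/: immediately after a vowel) → [ɣ].
/i/ (between /ɡ/ and /m/) occurs before a voiced consonant → [iː] by rule 3.
/m/ — not in any rule's target class → [m].
/ɡ/ — between /m/ and /a/; rule 2 does not apply here → [ɡ].
/a/ (word-final) is in the target of rule 3 but the environment (before a voiced consonant) is not met → [a].

[luːviːvdaːɣiːmɡa]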